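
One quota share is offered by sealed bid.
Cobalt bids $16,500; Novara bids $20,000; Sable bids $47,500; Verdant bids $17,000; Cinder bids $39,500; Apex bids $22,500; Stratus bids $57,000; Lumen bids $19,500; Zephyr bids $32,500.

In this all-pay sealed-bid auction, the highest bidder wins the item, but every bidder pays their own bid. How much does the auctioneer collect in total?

Bids in order: 57,000 (Stratus) > 47,500 (Sable) > 39,500 (Cinder) > 32,500 (Zephyr) > 22,500 (Apex) > 20,000 (Novara) > …
Stratus wins with the top bid; all bids are sunk regardless.
Every bidder forfeits their bid regardless of winning.
Revenue = 16,500 + 20,000 + 47,500 + 17,000 + 39,500 + 22,500 + 57,000 + 19,500 + 32,500 = $272,000.

Total revenue: $272,000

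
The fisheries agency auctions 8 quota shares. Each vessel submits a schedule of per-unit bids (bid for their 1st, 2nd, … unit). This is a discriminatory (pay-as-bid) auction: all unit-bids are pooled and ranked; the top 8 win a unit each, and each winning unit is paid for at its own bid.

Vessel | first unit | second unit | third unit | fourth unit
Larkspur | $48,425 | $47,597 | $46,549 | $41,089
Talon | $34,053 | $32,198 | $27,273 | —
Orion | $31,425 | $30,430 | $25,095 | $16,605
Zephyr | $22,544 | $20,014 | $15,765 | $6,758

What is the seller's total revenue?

Pooled unit-bids ranked (top 8): 48,425 (Larkspur-1), 47,597 (Larkspur-2), 46,549 (Larkspur-3), 41,089 (Larkspur-4), 34,053 (Talon-1), 32,198 (Talon-2), 31,425 (Orion-1), 30,430 (Orion-2)
Next rejected bid: $27,273 (not a price — pay-as-bid).
Each winning unit pays its own bid.
Revenue = 48,425 + 47,597 + 46,549 + 41,089 + 34,053 + 32,198 + 31,425 + 30,430 = $311,766.

Total revenue: $311,766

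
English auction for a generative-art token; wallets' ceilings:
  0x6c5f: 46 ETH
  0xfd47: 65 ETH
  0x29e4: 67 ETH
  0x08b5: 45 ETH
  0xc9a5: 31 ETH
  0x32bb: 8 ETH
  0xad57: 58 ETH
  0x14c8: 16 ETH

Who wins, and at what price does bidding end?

Limits in order: 67 (0x29e4) > 65 (0xfd47) > 58 (0xad57) > 46 (0x6c5f) > 45 (0x08b5) > 31 (0xc9a5) > …
Once the price passes 65 ETH, only 0x29e4 is left; the hammer falls at 0xfd47's limit of 65 ETH.

0x29e4 wins at 65 ETH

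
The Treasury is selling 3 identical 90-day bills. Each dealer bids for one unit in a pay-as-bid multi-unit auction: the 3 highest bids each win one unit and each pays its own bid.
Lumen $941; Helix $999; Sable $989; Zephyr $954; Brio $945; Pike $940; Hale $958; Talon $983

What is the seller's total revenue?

Total revenue: $2,971

Ordering the bids: 999 (Helix), 989 (Sable), 983 (Talon), 958 (Hale), 954 (Zephyr), …
The 3 highest are Helix, Sable, Talon.
Total revenue = 999 + 989 + 983 = $2,971.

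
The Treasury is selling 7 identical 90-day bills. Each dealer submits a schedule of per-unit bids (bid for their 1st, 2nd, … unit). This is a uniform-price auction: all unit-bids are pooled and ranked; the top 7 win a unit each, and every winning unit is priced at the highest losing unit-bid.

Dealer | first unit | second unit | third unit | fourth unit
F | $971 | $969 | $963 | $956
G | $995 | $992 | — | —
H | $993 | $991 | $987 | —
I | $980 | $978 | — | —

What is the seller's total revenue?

Total revenue: $6,797

All unit-bids, highest first — top 7: 995 (G-1), 993 (H-1), 992 (G-2), 991 (H-2), 987 (H-3), 980 (I-1), 978 (I-2)
The (k+1)-th unit-bid is $971.
Allocation: G 2, H 3, I 2. Every unit priced at $971.
Revenue = 7 × 971 = $6,797.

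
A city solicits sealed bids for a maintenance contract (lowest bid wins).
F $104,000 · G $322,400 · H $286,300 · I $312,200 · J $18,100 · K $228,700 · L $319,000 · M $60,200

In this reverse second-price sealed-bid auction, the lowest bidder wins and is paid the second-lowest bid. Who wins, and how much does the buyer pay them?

Sorting bids: 18,100 (J) < 60,200 (M) < 104,000 (F) < 228,700 (K) < 286,300 (H) < 312,200 (I) < …
Second-price: J is paid M's bid of $60,200.

J is paid $60,200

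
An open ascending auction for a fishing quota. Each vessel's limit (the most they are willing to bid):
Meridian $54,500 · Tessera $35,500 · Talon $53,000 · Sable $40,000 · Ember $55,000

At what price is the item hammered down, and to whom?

Limits in order: 55,000 (Ember) > 54,500 (Meridian) > 53,000 (Talon) > 40,000 (Sable) > 35,500 (Tessera)
Bidding ends when Meridian exits at $54,500; Ember takes it.

Ember wins at $54,500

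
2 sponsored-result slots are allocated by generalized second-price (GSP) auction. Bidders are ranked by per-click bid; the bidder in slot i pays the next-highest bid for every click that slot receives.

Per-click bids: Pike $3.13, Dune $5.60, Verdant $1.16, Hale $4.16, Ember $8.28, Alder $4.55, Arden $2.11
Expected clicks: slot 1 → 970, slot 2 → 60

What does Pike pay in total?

Sorting advertisers: $8.28 (Ember) > $5.60 (Dune) > $4.55 (Alder) > …
Pike ranks below slot 2 → no slot, pays nothing.

Pike pays $0.00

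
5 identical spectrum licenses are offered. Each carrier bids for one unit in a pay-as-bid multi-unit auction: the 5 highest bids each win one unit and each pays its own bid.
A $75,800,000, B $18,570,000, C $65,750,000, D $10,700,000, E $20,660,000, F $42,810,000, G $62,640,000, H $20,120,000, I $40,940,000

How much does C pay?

C pays $65,750,000

Ordering the bids: 75,800,000 (A), 65,750,000 (C), 62,640,000 (G), 42,810,000 (F), 40,940,000 (I), 20,660,000 (E), 20,120,000 (H), …
Top 5: A, C, G, F, I.
C wins → own bid $65,750,000.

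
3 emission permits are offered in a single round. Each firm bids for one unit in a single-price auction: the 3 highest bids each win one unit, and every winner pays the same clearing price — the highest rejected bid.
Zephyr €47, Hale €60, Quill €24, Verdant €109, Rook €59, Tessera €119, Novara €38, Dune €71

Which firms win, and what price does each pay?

Bids ranked high→low: 119 (Tessera), 109 (Verdant), 71 (Dune), 60 (Hale), 59 (Rook), …
Winners (3 units): Tessera, Verdant, Dune.
Highest unsuccessful bid: €60 → clearing price.

Tessera, Verdant, Dune; each pays €60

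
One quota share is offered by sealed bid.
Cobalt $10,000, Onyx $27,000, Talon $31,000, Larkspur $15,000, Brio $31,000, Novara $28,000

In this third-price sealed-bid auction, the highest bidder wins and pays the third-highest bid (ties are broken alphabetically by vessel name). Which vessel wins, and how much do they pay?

Brio pays $28,000

Third-price sealed-bid auction: the highest bidder wins and pays the third-highest bid.
Bids ranked: 31,000 (Brio) > 31,000 (Talon) > 28,000 (Novara) > 27,000 (Onyx) > 15,000 (Larkspur) > 10,000 (Cobalt)
Tie at $31,000 → Brio wins by tie-break.
Brio is highest; pays the third-highest bid, $28,000.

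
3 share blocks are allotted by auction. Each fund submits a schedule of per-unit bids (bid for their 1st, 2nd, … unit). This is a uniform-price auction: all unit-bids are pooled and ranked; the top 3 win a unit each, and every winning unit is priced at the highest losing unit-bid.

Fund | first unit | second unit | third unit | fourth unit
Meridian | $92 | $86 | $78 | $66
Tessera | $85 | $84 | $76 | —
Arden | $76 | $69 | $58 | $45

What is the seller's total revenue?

Pooled unit-bids ranked (top 3): 92 (Meridian-1), 86 (Meridian-2), 85 (Tessera-1)
First bid not allocated: $84.
Allocation: Meridian 2, Tessera 1. Every unit priced at $84.
Revenue = 3 × 84 = $252.

Total revenue: $252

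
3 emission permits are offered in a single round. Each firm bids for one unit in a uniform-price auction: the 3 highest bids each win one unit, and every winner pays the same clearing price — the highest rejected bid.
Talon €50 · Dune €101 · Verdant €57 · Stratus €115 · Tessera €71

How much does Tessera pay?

Tessera pays €57

Bids ranked high→low: 115 (Stratus), 101 (Dune), 71 (Tessera), 57 (Verdant), 50 (Talon)
Winners (3 units): Stratus, Dune, Tessera.
Clearing price = highest rejected bid = €57.
Tessera wins → pays €57.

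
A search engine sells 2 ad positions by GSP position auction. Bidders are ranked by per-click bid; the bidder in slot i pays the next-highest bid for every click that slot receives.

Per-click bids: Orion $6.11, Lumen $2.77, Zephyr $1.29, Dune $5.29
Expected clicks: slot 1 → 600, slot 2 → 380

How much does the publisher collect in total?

Sorting advertisers: $6.11 (Orion) > $5.29 (Dune) > $2.77 (Lumen) > …
Slot 1: Orion pays $5.29 × 600 = $3174.00
Slot 2: Dune pays $2.77 × 380 = $1052.60
Total = $4226.60

Total revenue: $4226.60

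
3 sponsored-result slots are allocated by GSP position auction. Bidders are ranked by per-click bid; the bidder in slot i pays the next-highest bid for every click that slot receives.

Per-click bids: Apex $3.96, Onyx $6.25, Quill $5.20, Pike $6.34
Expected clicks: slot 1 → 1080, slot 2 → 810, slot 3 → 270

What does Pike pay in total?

Sorting advertisers: $6.34 (Pike) > $6.25 (Onyx) > $5.20 (Quill) > $3.96 (Apex)
Pike holds slot 1 → pays next bid $6.25 × 1080 clicks = $6750.00.

Pike pays $6750.00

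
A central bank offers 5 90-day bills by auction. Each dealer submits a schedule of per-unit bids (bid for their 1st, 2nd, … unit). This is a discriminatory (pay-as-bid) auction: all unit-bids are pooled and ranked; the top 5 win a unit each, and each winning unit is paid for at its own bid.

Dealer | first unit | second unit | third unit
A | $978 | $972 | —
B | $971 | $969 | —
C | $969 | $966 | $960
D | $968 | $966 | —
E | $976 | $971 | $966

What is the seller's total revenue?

Pooled unit-bids ranked (top 5): 978 (A-1), 976 (E-1), 972 (A-2), 971 (B-1), 971 (E-2)
Next rejected bid: $969 (not a price — pay-as-bid).
Each winning unit pays its own bid.
Revenue = 978 + 976 + 972 + 971 + 971 = $4,868.

Total revenue: $4,868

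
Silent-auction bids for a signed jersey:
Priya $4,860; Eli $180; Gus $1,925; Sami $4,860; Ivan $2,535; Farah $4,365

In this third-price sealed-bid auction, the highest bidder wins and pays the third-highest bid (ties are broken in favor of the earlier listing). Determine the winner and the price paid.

Bids ranked: 4,860 (Priya) > 4,860 (Sami) > 4,365 (Farah) > 2,535 (Ivan) > 1,925 (Gus) > 180 (Eli)
Priya and Sami tie at $4,860; tie-break gives it to Priya.
Priya wins; payment is bid #3 in the ranking = $4,365.

Priya pays $4,365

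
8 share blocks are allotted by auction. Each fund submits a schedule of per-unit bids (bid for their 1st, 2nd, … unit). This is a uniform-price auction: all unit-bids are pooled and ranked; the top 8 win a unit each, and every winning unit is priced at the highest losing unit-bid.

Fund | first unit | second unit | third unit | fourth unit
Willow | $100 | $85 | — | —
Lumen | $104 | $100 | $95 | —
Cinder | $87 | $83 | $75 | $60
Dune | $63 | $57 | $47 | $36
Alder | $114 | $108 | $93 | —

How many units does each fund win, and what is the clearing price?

Pooled unit-bids ranked (top 8): 114 (Alder-1), 108 (Alder-2), 104 (Lumen-1), 100 (Willow-1), 100 (Lumen-2), 95 (Lumen-3), 93 (Alder-3), 87 (Cinder-1)
The (k+1)-th unit-bid is $85.
Allocation: Alder 3, Cinder 1, Lumen 3, Willow 1.

Alder 3, Cinder 1, Lumen 3, Willow 1; clearing price $85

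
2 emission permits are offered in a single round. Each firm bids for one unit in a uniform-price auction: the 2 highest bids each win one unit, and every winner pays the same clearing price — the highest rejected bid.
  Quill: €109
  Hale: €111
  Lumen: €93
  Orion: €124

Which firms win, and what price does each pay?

Orion, Hale; each pays €109

Ordering the bids: 124 (Orion), 111 (Hale), 109 (Quill), 93 (Lumen)
The 2 highest are Orion, Hale.
Clearing price = highest rejected bid = €109.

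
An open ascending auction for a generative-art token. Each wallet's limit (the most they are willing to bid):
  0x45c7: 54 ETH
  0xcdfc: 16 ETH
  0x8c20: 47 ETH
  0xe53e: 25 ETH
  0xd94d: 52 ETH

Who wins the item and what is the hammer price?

Sorting limits: 54 (0x45c7) > 52 (0xd94d) > 47 (0x8c20) > 25 (0xe53e) > 16 (0xcdfc)
Once the price passes 52 ETH, only 0x45c7 is left; the hammer falls at 0xd94d's limit of 52 ETH.

0x45c7 wins at 52 ETH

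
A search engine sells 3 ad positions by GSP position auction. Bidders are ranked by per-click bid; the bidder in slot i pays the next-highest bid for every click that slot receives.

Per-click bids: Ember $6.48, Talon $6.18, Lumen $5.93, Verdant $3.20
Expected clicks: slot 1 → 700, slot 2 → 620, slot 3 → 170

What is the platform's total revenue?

Ranked by bid: $6.48 (Ember) > $6.18 (Talon) > $5.93 (Lumen) > $3.20 (Verdant)
Slot 1: Ember pays $6.18 × 700 = $4326.00
Slot 2: Talon pays $5.93 × 620 = $3676.60
Slot 3: Lumen pays $3.20 × 170 = $544.00
Total = $8546.60

Total revenue: $8546.60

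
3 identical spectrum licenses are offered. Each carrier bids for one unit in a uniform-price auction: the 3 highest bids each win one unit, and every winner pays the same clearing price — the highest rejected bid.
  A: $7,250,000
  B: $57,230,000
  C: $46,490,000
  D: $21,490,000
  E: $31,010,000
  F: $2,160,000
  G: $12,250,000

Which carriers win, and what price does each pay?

Ordering the bids: 57,230,000 (B), 46,490,000 (C), 31,010,000 (E), 21,490,000 (D), 12,250,000 (G), …
Top 3: B, C, E.
First losing bid is D's $21,490,000, which sets the uniform price.

B, C, E; each pays $21,490,000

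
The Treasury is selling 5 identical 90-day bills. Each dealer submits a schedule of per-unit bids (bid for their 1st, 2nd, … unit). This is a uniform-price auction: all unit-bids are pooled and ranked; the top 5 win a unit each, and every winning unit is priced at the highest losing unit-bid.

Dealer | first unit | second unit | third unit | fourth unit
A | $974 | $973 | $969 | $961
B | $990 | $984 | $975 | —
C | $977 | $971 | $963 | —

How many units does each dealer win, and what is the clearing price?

Merging the schedules and taking the best 5: 990 (B-1), 984 (B-2), 977 (C-1), 975 (B-3), 974 (A-1)
The (k+1)-th unit-bid is $973.
Allocation: A 1, B 3, C 1.

A 1, B 3, C 1; clearing price $973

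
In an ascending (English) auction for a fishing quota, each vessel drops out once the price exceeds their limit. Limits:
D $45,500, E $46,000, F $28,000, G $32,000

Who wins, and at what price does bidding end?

E wins at $45,500

Limits in order: 46,000 (E) > 45,500 (D) > 32,000 (G) > 28,000 (F)
Once the price passes $45,500, only E is left; the hammer falls at D's limit of $45,500.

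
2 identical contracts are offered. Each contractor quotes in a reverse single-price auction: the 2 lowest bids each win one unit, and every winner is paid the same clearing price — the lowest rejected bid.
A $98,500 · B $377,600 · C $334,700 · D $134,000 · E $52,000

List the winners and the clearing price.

Ordering the bids: 52,000 (E), 98,500 (A), 134,000 (D), 334,700 (C), …
Winners (2 units): E, A.
Lowest unsuccessful bid: $134,000 → clearing price.

E, A; each is paid $134,000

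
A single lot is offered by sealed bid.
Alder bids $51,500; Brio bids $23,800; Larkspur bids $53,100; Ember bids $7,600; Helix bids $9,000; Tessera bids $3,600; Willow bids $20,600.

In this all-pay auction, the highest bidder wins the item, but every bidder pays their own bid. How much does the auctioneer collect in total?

Total revenue: $169,200

Bids in order: 53,100 (Larkspur) > 51,500 (Alder) > 23,800 (Brio) > 20,600 (Willow) > 9,000 (Helix) > 7,600 (Ember) > …
Every bidder forfeits their bid regardless of winning.
Revenue = 51,500 + 23,800 + 53,100 + 7,600 + 9,000 + 3,600 + 20,600 = $169,200.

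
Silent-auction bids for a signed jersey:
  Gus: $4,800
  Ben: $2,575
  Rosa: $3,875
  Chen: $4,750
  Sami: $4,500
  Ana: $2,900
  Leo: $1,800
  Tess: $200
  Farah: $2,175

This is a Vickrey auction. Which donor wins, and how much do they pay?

Bids in order: 4,800 (Gus) > 4,750 (Chen) > 4,500 (Sami) > 3,875 (Rosa) > 2,900 (Ana) > 2,575 (Ben) > …
Gus is highest; pays the second-highest bid, $4,750.

Gus pays $4,750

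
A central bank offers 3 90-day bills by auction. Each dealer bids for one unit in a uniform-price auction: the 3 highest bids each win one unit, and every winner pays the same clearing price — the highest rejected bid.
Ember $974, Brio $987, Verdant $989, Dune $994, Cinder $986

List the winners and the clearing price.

Dune, Verdant, Brio; each pays $986

Bids ranked high→low: 994 (Dune), 989 (Verdant), 987 (Brio), 986 (Cinder), 974 (Ember)
Winners (3 units): Dune, Verdant, Brio.
Clearing price = highest rejected bid = $986.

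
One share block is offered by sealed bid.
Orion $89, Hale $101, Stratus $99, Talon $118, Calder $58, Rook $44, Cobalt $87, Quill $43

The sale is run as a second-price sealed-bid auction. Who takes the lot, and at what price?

Bids ranked: 118 (Talon) > 101 (Hale) > 99 (Stratus) > 89 (Orion) > 87 (Cobalt) > 58 (Calder) > …
Talon wins with the highest bid; price is set by the runner-up at $101.

Talon pays $101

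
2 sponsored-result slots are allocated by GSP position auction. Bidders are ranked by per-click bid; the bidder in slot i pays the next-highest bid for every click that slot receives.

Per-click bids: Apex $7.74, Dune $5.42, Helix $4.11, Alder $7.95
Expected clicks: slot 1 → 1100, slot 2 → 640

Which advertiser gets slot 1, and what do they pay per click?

Sorting advertisers: $7.95 (Alder) > $7.74 (Apex) > $5.42 (Dune) > …
Slot 1 goes to the first-ranked bidder, Alder, who pays the next bid down: $7.74/click.

Alder; $7.74 per click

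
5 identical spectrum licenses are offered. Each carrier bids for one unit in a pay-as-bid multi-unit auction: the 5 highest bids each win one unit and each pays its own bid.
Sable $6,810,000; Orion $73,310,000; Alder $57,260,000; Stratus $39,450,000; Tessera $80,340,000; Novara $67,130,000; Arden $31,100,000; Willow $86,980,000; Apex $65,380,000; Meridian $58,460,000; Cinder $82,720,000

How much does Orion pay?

Orion pays $73,310,000

Bids ranked high→low: 86,980,000 (Willow), 82,720,000 (Cinder), 80,340,000 (Tessera), 73,310,000 (Orion), 67,130,000 (Novara), 65,380,000 (Apex), 58,460,000 (Meridian), …
The 5 highest are Willow, Cinder, Tessera, Orion, Novara.
Orion wins → own bid $73,310,000.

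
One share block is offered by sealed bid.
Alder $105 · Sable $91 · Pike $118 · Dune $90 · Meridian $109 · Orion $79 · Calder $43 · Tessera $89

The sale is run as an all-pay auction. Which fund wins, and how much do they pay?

Pike pays $118

Bids in order: 118 (Pike) > 109 (Meridian) > 105 (Alder) > 91 (Sable) > 90 (Dune) > 89 (Tessera) > …
Pike is highest and takes the item; every bidder forfeits their bid.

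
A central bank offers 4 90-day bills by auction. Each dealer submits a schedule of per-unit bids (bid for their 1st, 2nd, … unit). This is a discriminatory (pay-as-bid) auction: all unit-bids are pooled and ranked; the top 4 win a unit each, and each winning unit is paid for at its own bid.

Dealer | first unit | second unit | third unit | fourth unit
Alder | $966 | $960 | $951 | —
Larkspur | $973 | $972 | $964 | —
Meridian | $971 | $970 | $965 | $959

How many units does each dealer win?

Larkspur 2, Meridian 2

Pooled unit-bids ranked (top 4): 973 (Larkspur-1), 972 (Larkspur-2), 971 (Meridian-1), 970 (Meridian-2)
Next rejected bid: $966 (not a price — pay-as-bid).
Allocation: Larkspur 2, Meridian 2.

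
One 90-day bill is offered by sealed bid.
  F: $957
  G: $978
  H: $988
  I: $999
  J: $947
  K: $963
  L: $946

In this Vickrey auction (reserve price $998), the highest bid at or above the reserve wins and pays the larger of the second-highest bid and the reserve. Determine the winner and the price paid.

Vickrey auction (reserve price $998): the highest bid at or above the reserve wins and pays the larger of the second-highest bid and the reserve.
Bids ranked: 999 (I) > 988 (H) > 978 (G) > 963 (K) > 957 (F) > 947 (J) > …
Highest eligible bid: I at $999.
Second-highest bid $988 is below the reserve $998, so the reserve binds → payment $998.

I pays $998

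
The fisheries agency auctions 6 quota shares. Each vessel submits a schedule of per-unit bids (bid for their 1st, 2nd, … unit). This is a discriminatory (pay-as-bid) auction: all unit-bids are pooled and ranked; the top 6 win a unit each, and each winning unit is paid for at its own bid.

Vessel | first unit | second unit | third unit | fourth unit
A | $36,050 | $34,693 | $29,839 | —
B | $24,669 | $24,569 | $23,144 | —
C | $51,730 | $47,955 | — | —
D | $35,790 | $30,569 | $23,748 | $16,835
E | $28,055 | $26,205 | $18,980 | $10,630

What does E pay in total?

E pays $0

All unit-bids, highest first — top 6: 51,730 (C-1), 47,955 (C-2), 36,050 (A-1), 35,790 (D-1), 34,693 (A-2), 30,569 (D-2)
Next rejected bid: $29,839 (not a price — pay-as-bid).
E wins no units.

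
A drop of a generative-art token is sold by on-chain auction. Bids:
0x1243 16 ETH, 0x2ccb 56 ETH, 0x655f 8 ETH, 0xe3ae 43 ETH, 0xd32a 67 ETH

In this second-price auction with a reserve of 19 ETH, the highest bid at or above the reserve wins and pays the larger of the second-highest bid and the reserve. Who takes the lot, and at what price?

0xd32a pays 56 ETH

Bids in order: 67 (0xd32a) > 56 (0x2ccb) > 43 (0xe3ae) > 16 (0x1243) > 8 (0x655f)
Highest eligible bid: 0xd32a at 67 ETH.
max(second-highest 56 ETH, reserve 19 ETH) = 56 ETH; the reserve does not bind.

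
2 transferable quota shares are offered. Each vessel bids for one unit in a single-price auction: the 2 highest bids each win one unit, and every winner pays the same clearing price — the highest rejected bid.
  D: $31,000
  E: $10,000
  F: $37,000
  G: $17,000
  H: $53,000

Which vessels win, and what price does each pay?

H, F; each pays $31,000

Bids ranked high→low: 53,000 (H), 37,000 (F), 31,000 (D), 17,000 (G), …
The 2 highest are H, F.
First losing bid is D's $31,000, which sets the uniform price.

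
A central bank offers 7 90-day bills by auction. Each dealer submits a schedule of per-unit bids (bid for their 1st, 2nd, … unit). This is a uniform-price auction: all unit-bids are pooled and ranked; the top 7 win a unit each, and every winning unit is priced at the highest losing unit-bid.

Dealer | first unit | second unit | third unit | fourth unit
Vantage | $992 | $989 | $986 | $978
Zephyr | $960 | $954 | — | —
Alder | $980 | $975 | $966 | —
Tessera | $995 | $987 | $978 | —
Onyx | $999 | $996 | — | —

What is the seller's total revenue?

Pooled unit-bids ranked (top 7): 999 (Onyx-1), 996 (Onyx-2), 995 (Tessera-1), 992 (Vantage-1), 989 (Vantage-2), 987 (Tessera-2), 986 (Vantage-3)
First bid not allocated: $980.
Allocation: Onyx 2, Tessera 2, Vantage 3. Every unit priced at $980.
Revenue = 7 × 980 = $6,860.

Total revenue: $6,860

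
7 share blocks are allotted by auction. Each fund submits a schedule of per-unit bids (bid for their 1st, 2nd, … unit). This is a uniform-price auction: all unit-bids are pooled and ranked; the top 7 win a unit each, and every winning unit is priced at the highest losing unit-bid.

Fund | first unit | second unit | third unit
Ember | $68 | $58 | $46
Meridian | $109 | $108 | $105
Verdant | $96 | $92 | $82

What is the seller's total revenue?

Pooled unit-bids ranked (top 7): 109 (Meridian-1), 108 (Meridian-2), 105 (Meridian-3), 96 (Verdant-1), 92 (Verdant-2), 82 (Verdant-3), 68 (Ember-1)
First bid not allocated: $58.
Allocation: Ember 1, Meridian 3, Verdant 3. Every unit priced at $58.
Revenue = 7 × 58 = $406.

Total revenue: $406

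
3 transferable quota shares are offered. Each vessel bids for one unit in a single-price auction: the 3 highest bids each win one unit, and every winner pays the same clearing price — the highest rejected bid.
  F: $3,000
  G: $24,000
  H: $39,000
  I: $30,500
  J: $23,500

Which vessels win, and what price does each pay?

H, I, G; each pays $23,500

Bids ranked high→low: 39,000 (H), 30,500 (I), 24,000 (G), 23,500 (J), 3,000 (F)
Top 3: H, I, G.
Highest unsuccessful bid: $23,500 → clearing price.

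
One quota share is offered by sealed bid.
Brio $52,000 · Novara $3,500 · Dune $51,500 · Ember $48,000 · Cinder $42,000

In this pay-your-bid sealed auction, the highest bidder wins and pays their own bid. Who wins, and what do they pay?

Brio pays $52,000

Rule: the highest bidder wins and pays their own bid.
Bids ranked: 52,000 (Brio) > 51,500 (Dune) > 48,000 (Ember) > 42,000 (Cinder) > 3,500 (Novara)
First-price: Brio pays what they bid, $52,000.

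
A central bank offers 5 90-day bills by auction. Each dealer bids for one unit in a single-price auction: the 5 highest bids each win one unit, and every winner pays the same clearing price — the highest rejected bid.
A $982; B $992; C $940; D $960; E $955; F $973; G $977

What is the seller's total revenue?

Bids ranked high→low: 992 (B), 982 (A), 977 (G), 973 (F), 960 (D), 955 (E), 940 (C)
The 5 highest are B, A, G, F, D.
First losing bid is E's $955, which sets the uniform price.
Total revenue = 5 × $955 = $4,775.

Total revenue: $4,775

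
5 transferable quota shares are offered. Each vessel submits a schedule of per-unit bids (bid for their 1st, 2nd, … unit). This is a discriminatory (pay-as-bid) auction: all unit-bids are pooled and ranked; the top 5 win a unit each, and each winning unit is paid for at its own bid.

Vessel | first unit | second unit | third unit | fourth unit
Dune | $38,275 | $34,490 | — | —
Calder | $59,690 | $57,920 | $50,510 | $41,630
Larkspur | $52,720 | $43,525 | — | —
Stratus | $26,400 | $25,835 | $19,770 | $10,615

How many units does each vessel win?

All unit-bids, highest first — top 5: 59,690 (Calder-1), 57,920 (Calder-2), 52,720 (Larkspur-1), 50,510 (Calder-3), 43,525 (Larkspur-2)
Next rejected bid: $41,630 (not a price — pay-as-bid).
Allocation: Calder 3, Larkspur 2.

Calder 3, Larkspur 2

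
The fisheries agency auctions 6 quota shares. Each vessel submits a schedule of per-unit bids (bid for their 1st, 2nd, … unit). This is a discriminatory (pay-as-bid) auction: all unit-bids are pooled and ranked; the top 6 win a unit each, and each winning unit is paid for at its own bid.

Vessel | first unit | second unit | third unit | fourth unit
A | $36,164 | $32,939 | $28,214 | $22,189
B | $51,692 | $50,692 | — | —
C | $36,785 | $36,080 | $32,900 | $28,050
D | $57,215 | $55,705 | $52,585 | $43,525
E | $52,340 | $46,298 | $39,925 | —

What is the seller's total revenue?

Pooled unit-bids ranked (top 6): 57,215 (D-1), 55,705 (D-2), 52,585 (D-3), 52,340 (E-1), 51,692 (B-1), 50,692 (B-2)
Next rejected bid: $46,298 (not a price — pay-as-bid).
Each winning unit pays its own bid.
Revenue = 57,215 + 55,705 + 52,585 + 52,340 + 51,692 + 50,692 = $320,229.

Total revenue: $320,229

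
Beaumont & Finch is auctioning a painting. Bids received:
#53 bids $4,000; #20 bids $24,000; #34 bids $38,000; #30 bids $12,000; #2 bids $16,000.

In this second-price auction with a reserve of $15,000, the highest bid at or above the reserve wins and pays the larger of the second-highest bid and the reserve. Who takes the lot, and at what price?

Bids ranked: 38,000 (#34) > 24,000 (#20) > 16,000 (#2) > 12,000 (#30) > 4,000 (#53)
#34 has the top bid at or above the reserve ($38,000).
max(second-highest $24,000, reserve $15,000) = $24,000; the reserve does not bind.

#34 pays $24,000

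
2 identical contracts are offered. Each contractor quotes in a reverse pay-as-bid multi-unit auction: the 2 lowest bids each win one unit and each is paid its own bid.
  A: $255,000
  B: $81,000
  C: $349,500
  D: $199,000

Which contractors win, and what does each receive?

Bids ranked low→high: 81,000 (B), 199,000 (D), 255,000 (A), 349,500 (C)
Winners (2 units): B, D.
Each winner is paid its own bid: B $81,000, D $199,000.

B $81,000, D $199,000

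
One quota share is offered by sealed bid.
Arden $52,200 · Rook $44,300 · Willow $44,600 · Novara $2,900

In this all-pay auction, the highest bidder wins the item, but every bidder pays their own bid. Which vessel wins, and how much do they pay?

Arden pays $52,200

Bids ranked: 52,200 (Arden) > 44,600 (Willow) > 44,300 (Rook) > 2,900 (Novara)
Arden is highest and takes the item; every bidder forfeits their bid.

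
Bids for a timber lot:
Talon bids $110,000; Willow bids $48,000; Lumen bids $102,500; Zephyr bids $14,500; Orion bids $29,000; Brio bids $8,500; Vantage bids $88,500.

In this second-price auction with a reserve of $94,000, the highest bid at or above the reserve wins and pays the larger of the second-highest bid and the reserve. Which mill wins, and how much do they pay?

Sorting bids: 110,000 (Talon) > 102,500 (Lumen) > 88,500 (Vantage) > 48,000 (Willow) > 29,000 (Orion) > 14,500 (Zephyr) > …
Talon has the top bid at or above the reserve ($110,000).
max(second-highest $102,500, reserve $94,000) = $102,500; the reserve does not bind.

Talon pays $102,500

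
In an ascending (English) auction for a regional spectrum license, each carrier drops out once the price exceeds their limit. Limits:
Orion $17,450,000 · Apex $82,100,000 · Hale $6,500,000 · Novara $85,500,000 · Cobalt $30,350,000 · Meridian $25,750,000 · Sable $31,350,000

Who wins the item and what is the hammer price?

Novara wins at $82,100,000

Ascending (English) auction: the price rises until one bidder remains; the winner pays the price at which the last rival dropped out.
Sorting limits: 85,500,000 (Novara) > 82,100,000 (Apex) > 31,350,000 (Sable) > 30,350,000 (Cobalt) > 25,750,000 (Meridian) > 17,450,000 (Orion) > …
Apex is the last rival to drop out, at $82,100,000; Novara remains and wins at that price.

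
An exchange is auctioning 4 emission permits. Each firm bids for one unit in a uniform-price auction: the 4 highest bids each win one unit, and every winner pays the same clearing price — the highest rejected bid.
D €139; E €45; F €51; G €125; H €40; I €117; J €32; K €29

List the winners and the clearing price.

D, G, I, F; each pays €45

Sorting: 139 (D), 125 (G), 117 (I), 51 (F), 45 (E), 40 (H), …
Top 4: D, G, I, F.
Highest unsuccessful bid: €45 → clearing price.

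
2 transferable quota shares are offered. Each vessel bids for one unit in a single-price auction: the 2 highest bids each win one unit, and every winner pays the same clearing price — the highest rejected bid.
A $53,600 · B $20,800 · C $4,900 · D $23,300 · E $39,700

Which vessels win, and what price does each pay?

Bids ranked high→low: 53,600 (A), 39,700 (E), 23,300 (D), 20,800 (B), …
The 2 highest are A, E.
Highest unsuccessful bid: $23,300 → clearing price.

A, E; each pays $23,300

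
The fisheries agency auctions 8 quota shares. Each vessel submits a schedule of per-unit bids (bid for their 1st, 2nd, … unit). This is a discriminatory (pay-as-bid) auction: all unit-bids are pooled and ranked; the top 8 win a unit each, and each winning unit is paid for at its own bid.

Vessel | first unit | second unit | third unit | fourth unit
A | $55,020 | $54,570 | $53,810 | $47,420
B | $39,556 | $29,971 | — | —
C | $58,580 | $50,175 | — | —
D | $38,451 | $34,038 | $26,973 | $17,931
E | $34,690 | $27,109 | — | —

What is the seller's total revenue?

Merging the schedules and taking the best 8: 58,580 (C-1), 55,020 (A-1), 54,570 (A-2), 53,810 (A-3), 50,175 (C-2), 47,420 (A-4), 39,556 (B-1), 38,451 (D-1)
Next rejected bid: $34,690 (not a price — pay-as-bid).
Each winning unit pays its own bid.
Revenue = 58,580 + 55,020 + 54,570 + 53,810 + 50,175 + 47,420 + 39,556 + 38,451 = $397,582.

Total revenue: $397,582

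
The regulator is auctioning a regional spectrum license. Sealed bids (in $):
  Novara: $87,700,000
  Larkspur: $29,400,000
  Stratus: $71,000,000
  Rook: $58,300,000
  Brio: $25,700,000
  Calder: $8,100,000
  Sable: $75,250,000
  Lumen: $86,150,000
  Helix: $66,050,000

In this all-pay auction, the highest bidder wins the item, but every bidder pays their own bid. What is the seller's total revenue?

Total revenue: $507,650,000

Bids ranked: 87,700,000 (Novara) > 86,150,000 (Lumen) > 75,250,000 (Sable) > 71,000,000 (Stratus) > 66,050,000 (Helix) > 58,300,000 (Rook) > …
Novara wins with the top bid; all bids are sunk regardless.
Every bidder forfeits their bid regardless of winning.
Revenue = 87,700,000 + 29,400,000 + 71,000,000 + 58,300,000 + 25,700,000 + 8,100,000 + 75,250,000 + 86,150,000 + 66,050,000 = $507,650,000.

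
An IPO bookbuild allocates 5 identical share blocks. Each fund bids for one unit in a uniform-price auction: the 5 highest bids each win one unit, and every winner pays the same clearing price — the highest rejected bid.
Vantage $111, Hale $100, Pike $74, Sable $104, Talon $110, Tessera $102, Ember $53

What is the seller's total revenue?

Ordering the bids: 111 (Vantage), 110 (Talon), 104 (Sable), 102 (Tessera), 100 (Hale), 74 (Pike), 53 (Ember)
The 5 highest are Vantage, Talon, Sable, Tessera, Hale.
Highest unsuccessful bid: $74 → clearing price.
Total revenue = 5 × $74 = $370.

Total revenue: $370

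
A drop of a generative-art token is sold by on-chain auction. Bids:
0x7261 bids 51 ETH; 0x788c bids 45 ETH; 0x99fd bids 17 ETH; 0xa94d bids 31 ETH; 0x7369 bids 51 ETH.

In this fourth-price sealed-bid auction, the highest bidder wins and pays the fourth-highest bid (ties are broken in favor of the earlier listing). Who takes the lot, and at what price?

Rule: the highest bidder wins and pays the fourth-highest bid.
Bids in order: 51 (0x7261) > 51 (0x7369) > 45 (0x788c) > 31 (0xa94d) > 17 (0x99fd)
0x7261 and 0x7369 tie at 51 ETH; tie-break gives it to 0x7261.
0x7261 wins; payment is bid #4 in the ranking = 31 ETH.

0x7261 pays 31 ETH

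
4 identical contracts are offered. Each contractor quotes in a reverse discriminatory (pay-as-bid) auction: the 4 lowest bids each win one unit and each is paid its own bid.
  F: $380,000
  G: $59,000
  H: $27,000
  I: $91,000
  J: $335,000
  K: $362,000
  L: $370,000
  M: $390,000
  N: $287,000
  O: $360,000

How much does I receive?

I is paid $91,000

Sorting: 27,000 (H), 59,000 (G), 91,000 (I), 287,000 (N), 335,000 (J), 360,000 (O), …
Lowest 4: H, G, I, N.
I wins → own bid $91,000.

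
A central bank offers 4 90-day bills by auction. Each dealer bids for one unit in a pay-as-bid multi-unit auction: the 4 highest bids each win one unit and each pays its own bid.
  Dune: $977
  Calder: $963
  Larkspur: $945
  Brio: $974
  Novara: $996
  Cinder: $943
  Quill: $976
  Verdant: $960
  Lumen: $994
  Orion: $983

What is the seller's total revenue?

Sorting: 996 (Novara), 994 (Lumen), 983 (Orion), 977 (Dune), 976 (Quill), 974 (Brio), …
Top 4: Novara, Lumen, Orion, Dune.
Total revenue = 996 + 994 + 983 + 977 = $3,950.

Total revenue: $3,950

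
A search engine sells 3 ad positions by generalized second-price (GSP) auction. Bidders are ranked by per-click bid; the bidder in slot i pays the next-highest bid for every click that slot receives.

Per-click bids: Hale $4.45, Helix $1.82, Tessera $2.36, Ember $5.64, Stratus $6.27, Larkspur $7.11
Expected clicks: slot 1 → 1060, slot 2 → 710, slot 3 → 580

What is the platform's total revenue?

Per-click bids in order: $7.11 (Larkspur) > $6.27 (Stratus) > $5.64 (Ember) > $4.45 (Hale) > …
Slot 1: Larkspur pays $6.27 × 1060 = $6646.20
Slot 2: Stratus pays $5.64 × 710 = $4004.40
Slot 3: Ember pays $4.45 × 580 = $2581.00
Total = $13231.60

Total revenue: $13231.60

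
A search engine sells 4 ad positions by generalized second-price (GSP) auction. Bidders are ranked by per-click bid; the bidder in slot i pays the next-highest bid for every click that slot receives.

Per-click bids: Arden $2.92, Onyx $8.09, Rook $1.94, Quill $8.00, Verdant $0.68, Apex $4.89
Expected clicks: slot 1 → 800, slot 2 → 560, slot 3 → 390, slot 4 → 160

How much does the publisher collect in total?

Sorting advertisers: $8.09 (Onyx) > $8.00 (Quill) > $4.89 (Apex) > $2.92 (Arden) > $1.94 (Rook) > …
Slot 1: Onyx pays $8.00 × 800 = $6400.00
Slot 2: Quill pays $4.89 × 560 = $2738.40
Slot 3: Apex pays $2.92 × 390 = $1138.80
Slot 4: Arden pays $1.94 × 160 = $310.40
Total = $10587.60

Total revenue: $10587.60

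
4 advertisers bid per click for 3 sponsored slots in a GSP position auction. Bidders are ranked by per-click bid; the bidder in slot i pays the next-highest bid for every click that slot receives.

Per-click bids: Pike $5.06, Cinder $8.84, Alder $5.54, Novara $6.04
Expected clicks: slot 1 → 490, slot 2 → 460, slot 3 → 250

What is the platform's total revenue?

Total revenue: $6773.00

Per-click bids in order: $8.84 (Cinder) > $6.04 (Novara) > $5.54 (Alder) > $5.06 (Pike)
Slot 1: Cinder pays $6.04 × 490 = $2959.60
Slot 2: Novara pays $5.54 × 460 = $2548.40
Slot 3: Alder pays $5.06 × 250 = $1265.00
Total = $6773.00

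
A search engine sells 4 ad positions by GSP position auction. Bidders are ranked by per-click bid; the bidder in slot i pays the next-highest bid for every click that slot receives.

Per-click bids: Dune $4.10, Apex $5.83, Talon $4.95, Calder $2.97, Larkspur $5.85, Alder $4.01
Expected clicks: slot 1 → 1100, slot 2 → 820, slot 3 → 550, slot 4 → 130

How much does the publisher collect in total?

Per-click bids in order: $5.85 (Larkspur) > $5.83 (Apex) > $4.95 (Talon) > $4.10 (Dune) > $4.01 (Alder) > …
Slot 1: Larkspur pays $5.83 × 1100 = $6413.00
Slot 2: Apex pays $4.95 × 820 = $4059.00
Slot 3: Talon pays $4.10 × 550 = $2255.00
Slot 4: Dune pays $4.01 × 130 = $521.30
Total = $13248.30

Total revenue: $13248.30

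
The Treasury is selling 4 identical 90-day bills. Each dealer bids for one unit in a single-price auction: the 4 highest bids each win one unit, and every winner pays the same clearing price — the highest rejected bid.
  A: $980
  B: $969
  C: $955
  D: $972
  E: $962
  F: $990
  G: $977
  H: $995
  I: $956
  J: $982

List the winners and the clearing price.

H, F, J, A; each pays $977

Sorting: 995 (H), 990 (F), 982 (J), 980 (A), 977 (G), 972 (D), …
The 4 highest are H, F, J, A.
First losing bid is G's $977, which sets the uniform price.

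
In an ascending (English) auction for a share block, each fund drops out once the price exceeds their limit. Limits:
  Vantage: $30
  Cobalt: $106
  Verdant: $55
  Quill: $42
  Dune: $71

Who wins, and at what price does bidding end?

Cobalt wins at $71

Ascending (English) auction: the price rises until one bidder remains; the winner pays the price at which the last rival dropped out.
Limits in order: 106 (Cobalt) > 71 (Dune) > 55 (Verdant) > 42 (Quill) > 30 (Vantage)
Dune is the last rival to drop out, at $71; Cobalt remains and wins at that price.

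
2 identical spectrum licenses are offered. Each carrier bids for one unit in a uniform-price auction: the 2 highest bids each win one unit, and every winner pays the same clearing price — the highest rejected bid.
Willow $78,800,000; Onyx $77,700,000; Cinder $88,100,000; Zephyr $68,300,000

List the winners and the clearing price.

Ordering the bids: 88,100,000 (Cinder), 78,800,000 (Willow), 77,700,000 (Onyx), 68,300,000 (Zephyr)
The 2 highest are Cinder, Willow.
First losing bid is Onyx's $77,700,000, which sets the uniform price.

Cinder, Willow; each pays $77,700,000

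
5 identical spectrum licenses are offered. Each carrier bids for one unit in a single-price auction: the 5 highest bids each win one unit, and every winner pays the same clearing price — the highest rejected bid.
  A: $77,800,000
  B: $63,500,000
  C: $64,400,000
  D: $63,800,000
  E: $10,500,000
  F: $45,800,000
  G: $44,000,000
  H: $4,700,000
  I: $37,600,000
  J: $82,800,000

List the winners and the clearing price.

J, A, C, D, B; each pays $45,800,000

Bids ranked high→low: 82,800,000 (J), 77,800,000 (A), 64,400,000 (C), 63,800,000 (D), 63,500,000 (B), 45,800,000 (F), 44,000,000 (G), …
Top 5: J, A, C, D, B.
First losing bid is F's $45,800,000, which sets the uniform price.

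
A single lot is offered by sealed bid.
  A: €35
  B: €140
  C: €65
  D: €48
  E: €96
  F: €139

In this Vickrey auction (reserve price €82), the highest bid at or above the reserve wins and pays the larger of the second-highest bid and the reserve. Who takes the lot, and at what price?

B pays €139

Bids ranked: 140 (B) > 139 (F) > 96 (E) > 65 (C) > 48 (D) > 35 (A)
Highest eligible bid: B at €140.
max(second-highest €139, reserve €82) = €139; the reserve does not bind.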